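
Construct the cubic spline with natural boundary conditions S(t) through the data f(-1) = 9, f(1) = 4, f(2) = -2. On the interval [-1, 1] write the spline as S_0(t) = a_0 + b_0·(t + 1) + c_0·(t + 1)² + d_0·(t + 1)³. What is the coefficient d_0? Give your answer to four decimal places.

-0.2917

Let M_i = S''(x_i). Step sizes h_i = 2, 1; slopes of the chords Δ_i = (y_(i+1) - y_i)/h_i = -5/2, -6.
  2·M_0 + 6·M_1 + 1·M_2 = 6(Δ_1 - Δ_0) = -21
Natural end conditions: M_0 = M_2 = 0.
Hence M_0 = 0, M_1 = -7/2, M_2 = 0.
On [-1, 1], with S_0(t) = a_0 + b_0·(t + 1) + c_0·(t + 1)² + d_0·(t + 1)³: c_0 = M_0/2 = 0, d_0 = (M_1 - M_0)/(6h_0) = -7/24, b_0 = Δ_0 - h_0(2M_0 + M_1)/6 = -4/3.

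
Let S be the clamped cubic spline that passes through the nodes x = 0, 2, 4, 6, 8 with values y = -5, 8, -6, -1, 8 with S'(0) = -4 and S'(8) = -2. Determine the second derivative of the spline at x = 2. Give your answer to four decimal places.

Write M_i for S''(x_i). With h_i = 2, 2, 2, 2 and divided differences Δ_i = 13/2, -7, 5/2, 9/2, the continuity of S' gives the tridiagonal system
  2·M_0 + 8·M_1 + 2·M_2 = 6(Δ_1 - Δ_0) = -81
  2·M_1 + 8·M_2 + 2·M_3 = 6(Δ_2 - Δ_1) = 57
  2·M_2 + 8·M_3 + 2·M_4 = 6(Δ_3 - Δ_2) = 12
Clamped end conditions give two more equations: 2h_0·M_0 + h_0·M_1 = 6(Δ_0 - S'(0)) = 63 and h_3·M_3 + 2h_3·M_4 = 6(S'(8) - Δ_3) = -39.
Solving the tridiagonal system: M_0 = 2851/112, M_1 = -1087/56, M_2 = 187/16, M_3 = 65/56, M_4 = -1157/112.

-19.4107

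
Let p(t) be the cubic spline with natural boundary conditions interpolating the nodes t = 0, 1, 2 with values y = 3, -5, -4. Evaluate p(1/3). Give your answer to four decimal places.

Put m_i = p'' at the i-th knot. Here h = (1, 1) and Δ = (-8, 1), so the interior equations h_(i-1)·m_(i-1) + 2(h_(i-1)+h_i)·m_i + h_i·m_(i+1) = 6(Δ_i − Δ_(i-1)) read
  1·m_0 + 4·m_1 + 1·m_2 = 6(Δ_1 - Δ_0) = 54
Natural end conditions: m_0 = m_2 = 0.
Forward elimination and back-substitution give m_0 = 0, m_1 = 27/2, m_2 = 0.
On [0, 1], p(t) = 3 - 41/4·t + 0·t² + 9/4·t³.
With t = 1/3: p(1/3) = -1/3.

-0.3333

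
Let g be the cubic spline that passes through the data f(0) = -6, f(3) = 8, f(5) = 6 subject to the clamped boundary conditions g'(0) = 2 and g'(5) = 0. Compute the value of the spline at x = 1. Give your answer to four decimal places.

Put M_i = g'' at the i-th knot. Here h = (3, 2) and Δ = (14/3, -1), so the interior equations h_(i-1)·M_(i-1) + 2(h_(i-1)+h_i)·M_i + h_i·M_(i+1) = 6(Δ_i − Δ_(i-1)) read
  3·M_0 + 10·M_1 + 2·M_2 = 6(Δ_1 - Δ_0) = -34
Clamped end conditions give two more equations: 2h_0·M_0 + h_0·M_1 = 6(Δ_0 - g'(0)) = 16 and h_1·M_1 + 2h_1·M_2 = 6(g'(5) - Δ_1) = 6.
Solving the tridiagonal system: M_0 = 17/3, M_1 = -6, M_2 = 9/2.
On [0, 3], g(x) = -6 + 2·x + 17/6·x² - 35/54·x³.
With x = 1: g(1) = -49/27.

-1.8148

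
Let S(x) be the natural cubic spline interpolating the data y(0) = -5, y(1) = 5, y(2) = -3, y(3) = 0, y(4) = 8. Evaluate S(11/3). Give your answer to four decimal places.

Let M_i = S''(x_i). Step sizes h_i = 1, 1, 1, 1; slopes of the chords Δ_i = (y_(i+1) - y_i)/h_i = 10, -8, 3, 8.
  1·M_0 + 4·M_1 + 1·M_2 = 6(Δ_1 - Δ_0) = -108
  1·M_1 + 4·M_2 + 1·M_3 = 6(Δ_2 - Δ_1) = 66
  1·M_2 + 4·M_3 + 1·M_4 = 6(Δ_3 - Δ_2) = 30
Natural end conditions: M_0 = M_4 = 0.
Hence M_0 = 0, M_1 = -927/28, M_2 = 171/7, M_3 = 39/28, M_4 = 0.
On [3, 4], S(x) = 0 + 211/28·(x - 3) + 39/56·(x - 3)² - 13/56·(x - 3)³.
With (x - 3) = 2/3: S(11/3) = 995/189.

5.2646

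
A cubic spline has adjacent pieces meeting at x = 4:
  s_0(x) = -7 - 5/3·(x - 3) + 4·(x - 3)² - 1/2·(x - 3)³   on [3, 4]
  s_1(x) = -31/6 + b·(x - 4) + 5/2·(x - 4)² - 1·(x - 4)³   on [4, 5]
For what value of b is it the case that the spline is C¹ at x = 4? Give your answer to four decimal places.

4.8333

s_0'(x) = -5/3 + 8·(x - 3) - 3/2·(x - 3)², so s_0'(4) = 29/6. On the right, s_1'(4) = b, so b = 29/6.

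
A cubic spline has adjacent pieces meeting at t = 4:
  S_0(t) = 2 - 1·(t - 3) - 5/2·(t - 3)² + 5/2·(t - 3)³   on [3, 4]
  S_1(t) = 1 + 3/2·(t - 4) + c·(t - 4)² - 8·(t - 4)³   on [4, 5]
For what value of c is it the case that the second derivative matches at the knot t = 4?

5

S_0''(t) = -5 + 15·(t - 3), so S_0''(4) = 10. On the right, S_1''(4) = 2c, so c = 5.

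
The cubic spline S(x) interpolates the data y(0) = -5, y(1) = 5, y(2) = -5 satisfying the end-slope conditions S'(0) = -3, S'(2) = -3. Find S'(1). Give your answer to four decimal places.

Put m_i = S'' at the i-th knot. Here h = (1, 1) and Δ = (10, -10), so the interior equations h_(i-1)·m_(i-1) + 2(h_(i-1)+h_i)·m_i + h_i·m_(i+1) = 6(Δ_i − Δ_(i-1)) read
  1·m_0 + 4·m_1 + 1·m_2 = 6(Δ_1 - Δ_0) = -120
Clamped end conditions give two more equations: 2h_0·m_0 + h_0·m_1 = 6(Δ_0 - S'(0)) = 78 and h_1·m_1 + 2h_1·m_2 = 6(S'(2) - Δ_1) = 42.
Solving the tridiagonal system: m_0 = 69, m_1 = -60, m_2 = 51.
On [1, 2], S'(x) = b_1 + 2c_1·(x - 1) + 3d_1·(x - 1)² with b_1 = Δ_1 - h_1(2m_1 + m_2)/6 = 3/2, c_1 = m_1/2 = -30, d_1 = (m_2 - m_1)/(6h_1) = 37/2. So S'(1) = 3/2.

1.5000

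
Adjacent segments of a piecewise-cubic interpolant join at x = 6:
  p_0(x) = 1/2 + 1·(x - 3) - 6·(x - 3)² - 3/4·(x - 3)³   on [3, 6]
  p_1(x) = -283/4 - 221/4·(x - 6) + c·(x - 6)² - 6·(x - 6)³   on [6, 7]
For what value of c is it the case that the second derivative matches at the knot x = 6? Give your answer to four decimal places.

p_0''(x) = -12 - 9/2·(x - 3), so p_0''(6) = -51/2. On the right, p_1''(6) = 2c, so c = -51/4.

-12.7500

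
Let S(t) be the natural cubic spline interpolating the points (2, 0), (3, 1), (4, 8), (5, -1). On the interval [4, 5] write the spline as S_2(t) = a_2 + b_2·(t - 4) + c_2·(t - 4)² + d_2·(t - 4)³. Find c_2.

Let M_i = S''(x_i). Step sizes h_i = 1, 1, 1; slopes of the chords Δ_i = (y_(i+1) - y_i)/h_i = 1, 7, -9.
  1·M_0 + 4·M_1 + 1·M_2 = 6(Δ_1 - Δ_0) = 36
  1·M_1 + 4·M_2 + 1·M_3 = 6(Δ_2 - Δ_1) = -96
Natural end conditions: M_0 = M_3 = 0.
Solving the tridiagonal system: M_0 = 0, M_1 = 16, M_2 = -28, M_3 = 0.
On [4, 5], with S_2(t) = a_2 + b_2·(t - 4) + c_2·(t - 4)² + d_2·(t - 4)³: c_2 = M_2/2 = -14, d_2 = (M_3 - M_2)/(6h_2) = 14/3, b_2 = Δ_2 - h_2(2M_2 + M_3)/6 = 1/3.

-14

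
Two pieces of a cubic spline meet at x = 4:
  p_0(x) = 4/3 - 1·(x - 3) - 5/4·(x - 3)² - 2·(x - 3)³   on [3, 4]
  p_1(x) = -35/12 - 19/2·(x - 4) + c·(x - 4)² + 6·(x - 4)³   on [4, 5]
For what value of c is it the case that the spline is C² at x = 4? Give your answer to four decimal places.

p_0''(x) = -5/2 - 12·(x - 3), so p_0''(4) = -29/2. On the right, p_1''(4) = 2c, so c = -29/4.

-7.2500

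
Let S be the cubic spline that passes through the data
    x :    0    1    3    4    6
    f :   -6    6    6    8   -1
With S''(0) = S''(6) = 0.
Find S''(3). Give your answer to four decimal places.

8.2258

Write m_i for S''(x_i). With h_i = 1, 2, 1, 2 and divided differences Δ_i = 12, 0, 2, -9/2, the continuity of S' gives the tridiagonal system
  1·m_0 + 6·m_1 + 2·m_2 = 6(Δ_1 - Δ_0) = -72
  2·m_1 + 6·m_2 + 1·m_3 = 6(Δ_2 - Δ_1) = 12
  1·m_2 + 6·m_3 + 2·m_4 = 6(Δ_3 - Δ_2) = -39
Natural end conditions: m_0 = m_4 = 0.
Hence m_0 = 0, m_1 = -457/31, m_2 = 255/31, m_3 = -244/31, m_4 = 0.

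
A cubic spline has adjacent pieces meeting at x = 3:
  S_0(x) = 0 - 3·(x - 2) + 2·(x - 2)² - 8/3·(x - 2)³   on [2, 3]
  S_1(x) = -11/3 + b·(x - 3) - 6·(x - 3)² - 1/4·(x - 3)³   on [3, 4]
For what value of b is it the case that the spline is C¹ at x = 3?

S_0'(x) = -3 + 4·(x - 2) - 8·(x - 2)², so S_0'(3) = -7. On the right, S_1'(3) = b, so b = -7.

-7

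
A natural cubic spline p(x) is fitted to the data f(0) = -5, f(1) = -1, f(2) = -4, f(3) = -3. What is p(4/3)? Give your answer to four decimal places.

-1.6642

Put M_i = p'' at the i-th knot. Here h = (1, 1, 1) and Δ = (4, -3, 1), so the interior equations h_(i-1)·M_(i-1) + 2(h_(i-1)+h_i)·M_i + h_i·M_(i+1) = 6(Δ_i − Δ_(i-1)) read
  1·M_0 + 4·M_1 + 1·M_2 = 6(Δ_1 - Δ_0) = -42
  1·M_1 + 4·M_2 + 1·M_3 = 6(Δ_2 - Δ_1) = 24
Natural end conditions: M_0 = M_3 = 0.
Solving the tridiagonal system: M_0 = 0, M_1 = -64/5, M_2 = 46/5, M_3 = 0.
On [1, 2], p(x) = -1 - 4/15·(x - 1) - 32/5·(x - 1)² + 11/3·(x - 1)³.
With (x - 1) = 1/3: p(4/3) = -674/405.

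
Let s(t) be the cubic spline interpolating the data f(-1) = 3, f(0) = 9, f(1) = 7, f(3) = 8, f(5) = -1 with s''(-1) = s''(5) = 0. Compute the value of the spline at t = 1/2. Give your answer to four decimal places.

8.4420

Let m_i = s''(x_i). Step sizes h_i = 1, 1, 2, 2; slopes of the chords Δ_i = (y_(i+1) - y_i)/h_i = 6, -2, 1/2, -9/2.
  1·m_0 + 4·m_1 + 1·m_2 = 6(Δ_1 - Δ_0) = -48
  1·m_1 + 6·m_2 + 2·m_3 = 6(Δ_2 - Δ_1) = 15
  2·m_2 + 8·m_3 + 2·m_4 = 6(Δ_3 - Δ_2) = -30
Natural end conditions: m_0 = m_4 = 0.
Forward elimination and back-substitution give m_0 = 0, m_1 = -191/14, m_2 = 46/7, m_3 = -151/28, m_4 = 0.
On [0, 1], s(t) = 9 + 61/42·t - 191/28·t² + 283/84·t³.
With t = 1/2: s(1/2) = 1891/224.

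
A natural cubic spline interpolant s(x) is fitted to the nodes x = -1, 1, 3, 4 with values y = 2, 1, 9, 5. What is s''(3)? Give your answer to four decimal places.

Let m_i = s''(x_i). Step sizes h_i = 2, 2, 1; slopes of the chords Δ_i = (y_(i+1) - y_i)/h_i = -1/2, 4, -4.
  2·m_0 + 8·m_1 + 2·m_2 = 6(Δ_1 - Δ_0) = 27
  2·m_1 + 6·m_2 + 1·m_3 = 6(Δ_2 - Δ_1) = -48
Natural end conditions: m_0 = m_3 = 0.
Solving the tridiagonal system: m_0 = 0, m_1 = 129/22, m_2 = -219/22, m_3 = 0.

-9.9545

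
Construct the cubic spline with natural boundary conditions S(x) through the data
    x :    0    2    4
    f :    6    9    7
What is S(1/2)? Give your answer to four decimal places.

7.0430

With M_i denoting the second derivative at x_i, h_i = 2, 2, and Δ_i = (y_(i+1) − y_i)/h_i = 3/2, -1:
  2·M_0 + 8·M_1 + 2·M_2 = 6(Δ_1 - Δ_0) = -15
Natural end conditions: M_0 = M_2 = 0.
Forward elimination and back-substitution give M_0 = 0, M_1 = -15/8, M_2 = 0.
On [0, 2], S(x) = 6 + 17/8·x + 0·x² - 5/32·x³.
With x = 1/2: S(1/2) = 1803/256.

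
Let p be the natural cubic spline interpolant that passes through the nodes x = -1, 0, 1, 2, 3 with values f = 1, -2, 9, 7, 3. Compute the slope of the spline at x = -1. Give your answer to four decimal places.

-7.6429

Let σ_i = p''(x_i). Step sizes h_i = 1, 1, 1, 1; slopes of the chords Δ_i = (y_(i+1) - y_i)/h_i = -3, 11, -2, -4.
  1·σ_0 + 4·σ_1 + 1·σ_2 = 6(Δ_1 - Δ_0) = 84
  1·σ_1 + 4·σ_2 + 1·σ_3 = 6(Δ_2 - Δ_1) = -78
  1·σ_2 + 4·σ_3 + 1·σ_4 = 6(Δ_3 - Δ_2) = -12
Natural end conditions: σ_0 = σ_4 = 0.
Hence σ_0 = 0, σ_1 = 195/7, σ_2 = -192/7, σ_3 = 27/7, σ_4 = 0.
On [-1, 0], p'(x) = b_0 + 2c_0·(x + 1) + 3d_0·(x + 1)² with b_0 = Δ_0 - h_0(2σ_0 + σ_1)/6 = -107/14, c_0 = σ_0/2 = 0, d_0 = (σ_1 - σ_0)/(6h_0) = 65/14. So p'(-1) = -107/14.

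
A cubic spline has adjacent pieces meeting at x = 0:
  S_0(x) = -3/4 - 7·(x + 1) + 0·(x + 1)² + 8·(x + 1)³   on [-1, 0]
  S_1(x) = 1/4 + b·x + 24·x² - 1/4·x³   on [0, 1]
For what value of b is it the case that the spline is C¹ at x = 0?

S_0'(x) = -7 + 0·(x + 1) + 24·(x + 1)², so S_0'(0) = 17. On the right, S_1'(0) = b, so b = 17.

17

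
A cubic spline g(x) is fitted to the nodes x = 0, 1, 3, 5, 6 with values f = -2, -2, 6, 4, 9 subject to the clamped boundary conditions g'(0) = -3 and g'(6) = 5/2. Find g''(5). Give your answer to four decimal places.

Let M_i = g''(x_i). Step sizes h_i = 1, 2, 2, 1; slopes of the chords Δ_i = (y_(i+1) - y_i)/h_i = 0, 4, -1, 5.
  1·M_0 + 6·M_1 + 2·M_2 = 6(Δ_1 - Δ_0) = 24
  2·M_1 + 8·M_2 + 2·M_3 = 6(Δ_2 - Δ_1) = -30
  2·M_2 + 6·M_3 + 1·M_4 = 6(Δ_3 - Δ_2) = 36
Clamped end conditions give two more equations: 2h_0·M_0 + h_0·M_1 = 6(Δ_0 - g'(0)) = 18 and h_3·M_3 + 2h_3·M_4 = 6(g'(6) - Δ_3) = -15.
Forward elimination and back-substitution give M_0 = 205/33, M_1 = 184/33, M_2 = -47/6, M_3 = 355/33, M_4 = -425/33.

10.7576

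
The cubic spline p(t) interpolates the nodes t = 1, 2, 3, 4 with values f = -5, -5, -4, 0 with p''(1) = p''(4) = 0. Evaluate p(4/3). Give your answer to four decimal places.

Write m_i for p''(x_i). With h_i = 1, 1, 1 and divided differences Δ_i = 0, 1, 4, the continuity of p' gives the tridiagonal system
  1·m_0 + 4·m_1 + 1·m_2 = 6(Δ_1 - Δ_0) = 6
  1·m_1 + 4·m_2 + 1·m_3 = 6(Δ_2 - Δ_1) = 18
Natural end conditions: m_0 = m_3 = 0.
Solving: m_0 = 0, m_1 = 2/5, m_2 = 22/5, m_3 = 0.
On [1, 2], p(t) = -5 - 1/15·(t - 1) + 0·(t - 1)² + 1/15·(t - 1)³.
With (t - 1) = 1/3: p(4/3) = -2033/405.

-5.0198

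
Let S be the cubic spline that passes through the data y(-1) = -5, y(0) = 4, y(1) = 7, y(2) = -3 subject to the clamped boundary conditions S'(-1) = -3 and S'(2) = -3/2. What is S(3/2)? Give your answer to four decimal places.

1.2125

Write m_i for S''(x_i). With h_i = 1, 1, 1 and divided differences Δ_i = 9, 3, -10, the continuity of S' gives the tridiagonal system
  1·m_0 + 4·m_1 + 1·m_2 = 6(Δ_1 - Δ_0) = -36
  1·m_1 + 4·m_2 + 1·m_3 = 6(Δ_2 - Δ_1) = -78
Clamped end conditions give two more equations: 2h_0·m_0 + h_0·m_1 = 6(Δ_0 - S'(-1)) = 72 and h_2·m_2 + 2h_2·m_3 = 6(S'(2) - Δ_2) = 51.
Solving the tridiagonal system: m_0 = 213/5, m_1 = -66/5, m_2 = -129/5, m_3 = 192/5.
On [1, 2], S(t) = 7 - 39/5·(t - 1) - 129/10·(t - 1)² + 107/10·(t - 1)³.
With (t - 1) = 1/2: S(3/2) = 97/80.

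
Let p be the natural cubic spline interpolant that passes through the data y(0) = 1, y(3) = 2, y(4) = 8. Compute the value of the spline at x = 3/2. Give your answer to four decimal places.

Let M_i = p''(x_i). Step sizes h_i = 3, 1; slopes of the chords Δ_i = (y_(i+1) - y_i)/h_i = 1/3, 6.
  3·M_0 + 8·M_1 + 1·M_2 = 6(Δ_1 - Δ_0) = 34
Natural end conditions: M_0 = M_2 = 0.
Solving the tridiagonal system: M_0 = 0, M_1 = 17/4, M_2 = 0.
On [0, 3], p(x) = 1 - 43/24·x + 0·x² + 17/72·x³.
With x = 3/2: p(3/2) = -57/64.

-0.8906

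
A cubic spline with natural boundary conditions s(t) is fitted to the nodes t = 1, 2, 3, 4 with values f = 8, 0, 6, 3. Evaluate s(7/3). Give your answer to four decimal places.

With M_i denoting the second derivative at x_i, h_i = 1, 1, 1, and Δ_i = (y_(i+1) − y_i)/h_i = -8, 6, -3:
  1·M_0 + 4·M_1 + 1·M_2 = 6(Δ_1 - Δ_0) = 84
  1·M_1 + 4·M_2 + 1·M_3 = 6(Δ_2 - Δ_1) = -54
Natural end conditions: M_0 = M_3 = 0.
Solving: M_0 = 0, M_1 = 26, M_2 = -20, M_3 = 0.
On [2, 3], s(t) = 0 + 2/3·(t - 2) + 13·(t - 2)² - 23/3·(t - 2)³.
With (t - 2) = 1/3: s(7/3) = 112/81.

1.3827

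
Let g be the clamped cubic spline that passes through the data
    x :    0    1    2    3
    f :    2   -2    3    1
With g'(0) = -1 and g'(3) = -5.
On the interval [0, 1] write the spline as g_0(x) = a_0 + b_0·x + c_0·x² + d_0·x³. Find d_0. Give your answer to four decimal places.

Write M_i for g''(x_i). With h_i = 1, 1, 1 and divided differences Δ_i = -4, 5, -2, the continuity of g' gives the tridiagonal system
  1·M_0 + 4·M_1 + 1·M_2 = 6(Δ_1 - Δ_0) = 54
  1·M_1 + 4·M_2 + 1·M_3 = 6(Δ_2 - Δ_1) = -42
Clamped end conditions give two more equations: 2h_0·M_0 + h_0·M_1 = 6(Δ_0 - g'(0)) = -18 and h_2·M_2 + 2h_2·M_3 = 6(g'(3) - Δ_2) = -18.
Hence M_0 = -304/15, M_1 = 338/15, M_2 = -238/15, M_3 = -16/15.
On [0, 1], with g_0(x) = a_0 + b_0·x + c_0·x² + d_0·x³: c_0 = M_0/2 = -152/15, d_0 = (M_1 - M_0)/(6h_0) = 107/15, b_0 = Δ_0 - h_0(2M_0 + M_1)/6 = -1.

7.1333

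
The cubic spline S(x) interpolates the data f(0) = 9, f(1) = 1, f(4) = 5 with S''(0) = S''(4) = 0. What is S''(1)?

Let M_i = S''(x_i). Step sizes h_i = 1, 3; slopes of the chords Δ_i = (y_(i+1) - y_i)/h_i = -8, 4/3.
  1·M_0 + 8·M_1 + 3·M_2 = 6(Δ_1 - Δ_0) = 56
Natural end conditions: M_0 = M_2 = 0.
Hence M_0 = 0, M_1 = 7, M_2 = 0.

7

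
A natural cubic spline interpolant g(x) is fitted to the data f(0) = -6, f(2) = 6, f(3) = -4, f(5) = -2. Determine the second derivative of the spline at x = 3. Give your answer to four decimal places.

14.0571

With σ_i denoting the second derivative at x_i, h_i = 2, 1, 2, and Δ_i = (y_(i+1) − y_i)/h_i = 6, -10, 1:
  2·σ_0 + 6·σ_1 + 1·σ_2 = 6(Δ_1 - Δ_0) = -96
  1·σ_1 + 6·σ_2 + 2·σ_3 = 6(Δ_2 - Δ_1) = 66
Natural end conditions: σ_0 = σ_3 = 0.
Forward elimination and back-substitution give σ_0 = 0, σ_1 = -642/35, σ_2 = 492/35, σ_3 = 0.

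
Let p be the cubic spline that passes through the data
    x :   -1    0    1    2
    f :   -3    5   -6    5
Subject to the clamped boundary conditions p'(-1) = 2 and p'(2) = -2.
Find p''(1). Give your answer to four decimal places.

Write M_i for p''(x_i). With h_i = 1, 1, 1 and divided differences Δ_i = 8, -11, 11, the continuity of p' gives the tridiagonal system
  1·M_0 + 4·M_1 + 1·M_2 = 6(Δ_1 - Δ_0) = -114
  1·M_1 + 4·M_2 + 1·M_3 = 6(Δ_2 - Δ_1) = 132
Clamped end conditions give two more equations: 2h_0·M_0 + h_0·M_1 = 6(Δ_0 - p'(-1)) = 36 and h_2·M_2 + 2h_2·M_3 = 6(p'(2) - Δ_2) = -78.
Hence M_0 = 692/15, M_1 = -844/15, M_2 = 974/15, M_3 = -1072/15.

64.9333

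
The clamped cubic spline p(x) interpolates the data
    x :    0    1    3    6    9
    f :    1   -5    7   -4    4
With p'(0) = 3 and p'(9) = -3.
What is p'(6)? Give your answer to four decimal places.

Put M_i = p'' at the i-th knot. Here h = (1, 2, 3, 3) and Δ = (-6, 6, -11/3, 8/3), so the interior equations h_(i-1)·M_(i-1) + 2(h_(i-1)+h_i)·M_i + h_i·M_(i+1) = 6(Δ_i − Δ_(i-1)) read
  1·M_0 + 6·M_1 + 2·M_2 = 6(Δ_1 - Δ_0) = 72
  2·M_1 + 10·M_2 + 3·M_3 = 6(Δ_2 - Δ_1) = -58
  3·M_2 + 12·M_3 + 3·M_4 = 6(Δ_3 - Δ_2) = 38
Clamped end conditions give two more equations: 2h_0·M_0 + h_0·M_1 = 6(Δ_0 - p'(0)) = -54 and h_3·M_3 + 2h_3·M_4 = 6(p'(9) - Δ_3) = -34.
Solving: M_0 = -1036/27, M_1 = 614/27, M_2 = -352/27, M_3 = 242/27, M_4 = -274/27.
On [6, 9], p'(x) = b_3 + 2c_3·(x - 6) + 3d_3·(x - 6)² with b_3 = Δ_3 - h_3(2M_3 + M_4)/6 = -11/9, c_3 = M_3/2 = 121/27, d_3 = (M_4 - M_3)/(6h_3) = -86/81. So p'(6) = -11/9.

-1.2222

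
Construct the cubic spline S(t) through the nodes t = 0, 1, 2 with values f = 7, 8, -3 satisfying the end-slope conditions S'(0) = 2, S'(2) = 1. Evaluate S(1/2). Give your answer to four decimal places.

8.7813

Let σ_i = S''(x_i). Step sizes h_i = 1, 1; slopes of the chords Δ_i = (y_(i+1) - y_i)/h_i = 1, -11.
  1·σ_0 + 4·σ_1 + 1·σ_2 = 6(Δ_1 - Δ_0) = -72
Clamped end conditions give two more equations: 2h_0·σ_0 + h_0·σ_1 = 6(Δ_0 - S'(0)) = -6 and h_1·σ_1 + 2h_1·σ_2 = 6(S'(2) - Δ_1) = 72.
Solving the tridiagonal system: σ_0 = 29/2, σ_1 = -35, σ_2 = 107/2.
On [0, 1], S(t) = 7 + 2·t + 29/4·t² - 33/4·t³.
With t = 1/2: S(1/2) = 281/32.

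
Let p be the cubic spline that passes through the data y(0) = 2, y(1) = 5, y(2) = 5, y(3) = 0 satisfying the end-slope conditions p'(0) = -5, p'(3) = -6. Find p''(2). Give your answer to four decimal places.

-4.6667

Let M_i = p''(x_i). Step sizes h_i = 1, 1, 1; slopes of the chords Δ_i = (y_(i+1) - y_i)/h_i = 3, 0, -5.
  1·M_0 + 4·M_1 + 1·M_2 = 6(Δ_1 - Δ_0) = -18
  1·M_1 + 4·M_2 + 1·M_3 = 6(Δ_2 - Δ_1) = -30
Clamped end conditions give two more equations: 2h_0·M_0 + h_0·M_1 = 6(Δ_0 - p'(0)) = 48 and h_2·M_2 + 2h_2·M_3 = 6(p'(3) - Δ_2) = -6.
Forward elimination and back-substitution give M_0 = 88/3, M_1 = -32/3, M_2 = -14/3, M_3 = -2/3.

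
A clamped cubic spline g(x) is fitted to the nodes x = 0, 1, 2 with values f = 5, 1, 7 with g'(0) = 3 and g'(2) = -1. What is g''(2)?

-38

Put M_i = g'' at the i-th knot. Here h = (1, 1) and Δ = (-4, 6), so the interior equations h_(i-1)·M_(i-1) + 2(h_(i-1)+h_i)·M_i + h_i·M_(i+1) = 6(Δ_i − Δ_(i-1)) read
  1·M_0 + 4·M_1 + 1·M_2 = 6(Δ_1 - Δ_0) = 60
Clamped end conditions give two more equations: 2h_0·M_0 + h_0·M_1 = 6(Δ_0 - g'(0)) = -42 and h_1·M_1 + 2h_1·M_2 = 6(g'(2) - Δ_1) = -42.
Hence M_0 = -38, M_1 = 34, M_2 = -38.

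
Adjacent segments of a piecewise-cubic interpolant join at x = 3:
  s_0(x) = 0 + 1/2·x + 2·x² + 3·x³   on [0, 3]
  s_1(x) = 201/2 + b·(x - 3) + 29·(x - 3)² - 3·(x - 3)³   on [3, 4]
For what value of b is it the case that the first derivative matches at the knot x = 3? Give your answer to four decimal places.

93.5000

s_0'(x) = 1/2 + 4·x + 9·x², so s_0'(3) = 187/2. On the right, s_1'(3) = b, so b = 187/2.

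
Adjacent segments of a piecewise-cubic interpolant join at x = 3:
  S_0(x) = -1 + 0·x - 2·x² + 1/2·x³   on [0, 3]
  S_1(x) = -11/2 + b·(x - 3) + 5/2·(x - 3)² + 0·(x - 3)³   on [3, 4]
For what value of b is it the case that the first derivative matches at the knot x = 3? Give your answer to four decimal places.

S_0'(x) = 0 - 4·x + 3/2·x², so S_0'(3) = 3/2. On the right, S_1'(3) = b, so b = 3/2.

1.5000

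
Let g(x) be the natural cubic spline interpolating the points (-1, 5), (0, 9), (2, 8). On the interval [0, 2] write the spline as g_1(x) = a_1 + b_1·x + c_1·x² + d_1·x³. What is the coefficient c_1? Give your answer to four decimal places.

-2.2500

Write σ_i for g''(x_i). With h_i = 1, 2 and divided differences Δ_i = 4, -1/2, the continuity of g' gives the tridiagonal system
  1·σ_0 + 6·σ_1 + 2·σ_2 = 6(Δ_1 - Δ_0) = -27
Natural end conditions: σ_0 = σ_2 = 0.
Solving: σ_0 = 0, σ_1 = -9/2, σ_2 = 0.
On [0, 2], with g_1(x) = a_1 + b_1·x + c_1·x² + d_1·x³: c_1 = σ_1/2 = -9/4, d_1 = (σ_2 - σ_1)/(6h_1) = 3/8, b_1 = Δ_1 - h_1(2σ_1 + σ_2)/6 = 5/2.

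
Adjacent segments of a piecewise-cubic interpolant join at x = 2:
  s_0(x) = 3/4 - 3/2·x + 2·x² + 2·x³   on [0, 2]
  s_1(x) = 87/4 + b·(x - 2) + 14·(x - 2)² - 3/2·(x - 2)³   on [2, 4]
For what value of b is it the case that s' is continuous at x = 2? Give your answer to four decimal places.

s_0'(x) = -3/2 + 4·x + 6·x², so s_0'(2) = 61/2. On the right, s_1'(2) = b, so b = 61/2.

30.5000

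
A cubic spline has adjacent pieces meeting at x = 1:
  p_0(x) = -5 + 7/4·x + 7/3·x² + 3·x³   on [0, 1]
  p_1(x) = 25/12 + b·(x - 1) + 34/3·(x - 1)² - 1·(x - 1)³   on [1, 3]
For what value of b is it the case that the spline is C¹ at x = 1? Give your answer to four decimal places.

p_0'(x) = 7/4 + 14/3·x + 9·x², so p_0'(1) = 185/12. On the right, p_1'(1) = b, so b = 185/12.

15.4167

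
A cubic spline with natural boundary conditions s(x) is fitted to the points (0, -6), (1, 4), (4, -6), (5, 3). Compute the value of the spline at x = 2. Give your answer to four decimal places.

Let m_i = s''(x_i). Step sizes h_i = 1, 3, 1; slopes of the chords Δ_i = (y_(i+1) - y_i)/h_i = 10, -10/3, 9.
  1·m_0 + 8·m_1 + 3·m_2 = 6(Δ_1 - Δ_0) = -80
  3·m_1 + 8·m_2 + 1·m_3 = 6(Δ_2 - Δ_1) = 74
Natural end conditions: m_0 = m_3 = 0.
Forward elimination and back-substitution give m_0 = 0, m_1 = -862/55, m_2 = 832/55, m_3 = 0.
On [1, 4], s(x) = 4 + 788/165·(x - 1) - 431/55·(x - 1)² + 77/45·(x - 1)³.
With (x - 1) = 1: s(2) = 1312/495.

2.6505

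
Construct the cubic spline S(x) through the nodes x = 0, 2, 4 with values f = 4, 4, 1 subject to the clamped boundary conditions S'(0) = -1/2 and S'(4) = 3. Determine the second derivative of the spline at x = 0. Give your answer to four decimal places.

2.7500

Put σ_i = S'' at the i-th knot. Here h = (2, 2) and Δ = (0, -3/2), so the interior equations h_(i-1)·σ_(i-1) + 2(h_(i-1)+h_i)·σ_i + h_i·σ_(i+1) = 6(Δ_i − Δ_(i-1)) read
  2·σ_0 + 8·σ_1 + 2·σ_2 = 6(Δ_1 - Δ_0) = -9
Clamped end conditions give two more equations: 2h_0·σ_0 + h_0·σ_1 = 6(Δ_0 - S'(0)) = 3 and h_1·σ_1 + 2h_1·σ_2 = 6(S'(4) - Δ_1) = 27.
Solving: σ_0 = 11/4, σ_1 = -4, σ_2 = 35/4.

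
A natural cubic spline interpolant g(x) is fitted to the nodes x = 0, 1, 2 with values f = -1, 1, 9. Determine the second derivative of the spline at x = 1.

9

Put σ_i = g'' at the i-th knot. Here h = (1, 1) and Δ = (2, 8), so the interior equations h_(i-1)·σ_(i-1) + 2(h_(i-1)+h_i)·σ_i + h_i·σ_(i+1) = 6(Δ_i − Δ_(i-1)) read
  1·σ_0 + 4·σ_1 + 1·σ_2 = 6(Δ_1 - Δ_0) = 36
Natural end conditions: σ_0 = σ_2 = 0.
Solving the tridiagonal system: σ_0 = 0, σ_1 = 9, σ_2 = 0.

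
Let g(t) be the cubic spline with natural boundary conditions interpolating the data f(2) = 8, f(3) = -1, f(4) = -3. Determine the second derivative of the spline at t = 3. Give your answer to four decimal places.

Let σ_i = g''(x_i). Step sizes h_i = 1, 1; slopes of the chords Δ_i = (y_(i+1) - y_i)/h_i = -9, -2.
  1·σ_0 + 4·σ_1 + 1·σ_2 = 6(Δ_1 - Δ_0) = 42
Natural end conditions: σ_0 = σ_2 = 0.
Solving: σ_0 = 0, σ_1 = 21/2, σ_2 = 0.

10.5000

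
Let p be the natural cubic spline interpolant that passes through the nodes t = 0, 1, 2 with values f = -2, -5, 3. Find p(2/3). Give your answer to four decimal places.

-5.0185

Let σ_i = p''(x_i). Step sizes h_i = 1, 1; slopes of the chords Δ_i = (y_(i+1) - y_i)/h_i = -3, 8.
  1·σ_0 + 4·σ_1 + 1·σ_2 = 6(Δ_1 - Δ_0) = 66
Natural end conditions: σ_0 = σ_2 = 0.
Hence σ_0 = 0, σ_1 = 33/2, σ_2 = 0.
On [0, 1], p(t) = -2 - 23/4·t + 0·t² + 11/4·t³.
With t = 2/3: p(2/3) = -271/54.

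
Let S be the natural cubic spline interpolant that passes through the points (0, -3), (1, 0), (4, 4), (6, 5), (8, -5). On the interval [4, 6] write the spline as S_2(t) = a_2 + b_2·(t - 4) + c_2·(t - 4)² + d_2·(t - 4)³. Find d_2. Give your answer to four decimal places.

Write M_i for S''(x_i). With h_i = 1, 3, 2, 2 and divided differences Δ_i = 3, 4/3, 1/2, -5, the continuity of S' gives the tridiagonal system
  1·M_0 + 8·M_1 + 3·M_2 = 6(Δ_1 - Δ_0) = -10
  3·M_1 + 10·M_2 + 2·M_3 = 6(Δ_2 - Δ_1) = -5
  2·M_2 + 8·M_3 + 2·M_4 = 6(Δ_3 - Δ_2) = -33
Natural end conditions: M_0 = M_4 = 0.
Solving: M_0 = 0, M_1 = -419/268, M_2 = 56/67, M_3 = -2323/536, M_4 = 0.
On [4, 6], with S_2(t) = a_2 + b_2·(t - 4) + c_2·(t - 4)² + d_2·(t - 4)³: c_2 = M_2/2 = 28/67, d_2 = (M_3 - M_2)/(6h_2) = -2771/6432, b_2 = Δ_2 - h_2(2M_2 + M_3)/6 = 2231/1608.

-0.4308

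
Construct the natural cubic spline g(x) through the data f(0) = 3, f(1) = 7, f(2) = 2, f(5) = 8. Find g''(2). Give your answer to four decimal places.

With m_i denoting the second derivative at x_i, h_i = 1, 1, 3, and Δ_i = (y_(i+1) − y_i)/h_i = 4, -5, 2:
  1·m_0 + 4·m_1 + 1·m_2 = 6(Δ_1 - Δ_0) = -54
  1·m_1 + 8·m_2 + 3·m_3 = 6(Δ_2 - Δ_1) = 42
Natural end conditions: m_0 = m_3 = 0.
Hence m_0 = 0, m_1 = -474/31, m_2 = 222/31, m_3 = 0.

7.1613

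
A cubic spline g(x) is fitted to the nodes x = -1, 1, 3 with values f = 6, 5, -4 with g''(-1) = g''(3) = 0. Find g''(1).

Write M_i for g''(x_i). With h_i = 2, 2 and divided differences Δ_i = -1/2, -9/2, the continuity of g' gives the tridiagonal system
  2·M_0 + 8·M_1 + 2·M_2 = 6(Δ_1 - Δ_0) = -24
Natural end conditions: M_0 = M_2 = 0.
Solving: M_0 = 0, M_1 = -3, M_2 = 0.

-3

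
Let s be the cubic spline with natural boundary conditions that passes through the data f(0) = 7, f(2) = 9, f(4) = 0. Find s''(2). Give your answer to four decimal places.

Write m_i for s''(x_i). With h_i = 2, 2 and divided differences Δ_i = 1, -9/2, the continuity of s' gives the tridiagonal system
  2·m_0 + 8·m_1 + 2·m_2 = 6(Δ_1 - Δ_0) = -33
Natural end conditions: m_0 = m_2 = 0.
Solving the tridiagonal system: m_0 = 0, m_1 = -33/8, m_2 = 0.

-4.1250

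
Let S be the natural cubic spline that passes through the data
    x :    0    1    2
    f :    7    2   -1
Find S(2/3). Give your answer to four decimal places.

3.4815

Write M_i for S''(x_i). With h_i = 1, 1 and divided differences Δ_i = -5, -3, the continuity of S' gives the tridiagonal system
  1·M_0 + 4·M_1 + 1·M_2 = 6(Δ_1 - Δ_0) = 12
Natural end conditions: M_0 = M_2 = 0.
Solving: M_0 = 0, M_1 = 3, M_2 = 0.
On [0, 1], S(x) = 7 - 11/2·x + 0·x² + 1/2·x³.
With x = 2/3: S(2/3) = 94/27.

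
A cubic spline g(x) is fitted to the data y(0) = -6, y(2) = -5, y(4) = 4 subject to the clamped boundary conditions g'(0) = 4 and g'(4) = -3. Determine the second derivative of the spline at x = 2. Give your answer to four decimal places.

Let σ_i = g''(x_i). Step sizes h_i = 2, 2; slopes of the chords Δ_i = (y_(i+1) - y_i)/h_i = 1/2, 9/2.
  2·σ_0 + 8·σ_1 + 2·σ_2 = 6(Δ_1 - Δ_0) = 24
Clamped end conditions give two more equations: 2h_0·σ_0 + h_0·σ_1 = 6(Δ_0 - g'(0)) = -21 and h_1·σ_1 + 2h_1·σ_2 = 6(g'(4) - Δ_1) = -45.
Forward elimination and back-substitution give σ_0 = -10, σ_1 = 19/2, σ_2 = -16.

9.5000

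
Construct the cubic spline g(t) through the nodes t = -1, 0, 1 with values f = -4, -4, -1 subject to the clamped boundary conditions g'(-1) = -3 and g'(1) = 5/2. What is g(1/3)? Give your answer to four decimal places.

Let M_i = g''(x_i). Step sizes h_i = 1, 1; slopes of the chords Δ_i = (y_(i+1) - y_i)/h_i = 0, 3.
  1·M_0 + 4·M_1 + 1·M_2 = 6(Δ_1 - Δ_0) = 18
Clamped end conditions give two more equations: 2h_0·M_0 + h_0·M_1 = 6(Δ_0 - g'(-1)) = 18 and h_1·M_1 + 2h_1·M_2 = 6(g'(1) - Δ_1) = -3.
Solving the tridiagonal system: M_0 = 29/4, M_1 = 7/2, M_2 = -13/4.
On [0, 1], g(t) = -4 + 19/8·t + 7/4·t² - 9/8·t³.
With t = 1/3: g(1/3) = -55/18.

-3.0556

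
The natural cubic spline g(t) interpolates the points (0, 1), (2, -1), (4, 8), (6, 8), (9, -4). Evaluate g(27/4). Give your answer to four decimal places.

5.7591

Let M_i = g''(x_i). Step sizes h_i = 2, 2, 2, 3; slopes of the chords Δ_i = (y_(i+1) - y_i)/h_i = -1, 9/2, 0, -4.
  2·M_0 + 8·M_1 + 2·M_2 = 6(Δ_1 - Δ_0) = 33
  2·M_1 + 8·M_2 + 2·M_3 = 6(Δ_2 - Δ_1) = -27
  2·M_2 + 10·M_3 + 3·M_4 = 6(Δ_3 - Δ_2) = -24
Natural end conditions: M_0 = M_4 = 0.
Solving: M_0 = 0, M_1 = 369/71, M_2 = -609/142, M_3 = -219/142, M_4 = 0.
On [6, 9], g(t) = 8 - 349/142·(t - 6) - 219/284·(t - 6)² + 73/852·(t - 6)³.
With (t - 6) = 3/4: g(27/4) = 104677/18176.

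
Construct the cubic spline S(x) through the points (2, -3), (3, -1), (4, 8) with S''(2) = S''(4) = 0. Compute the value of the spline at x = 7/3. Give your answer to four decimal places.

-2.8519

Write M_i for S''(x_i). With h_i = 1, 1 and divided differences Δ_i = 2, 9, the continuity of S' gives the tridiagonal system
  1·M_0 + 4·M_1 + 1·M_2 = 6(Δ_1 - Δ_0) = 42
Natural end conditions: M_0 = M_2 = 0.
Hence M_0 = 0, M_1 = 21/2, M_2 = 0.
On [2, 3], S(x) = -3 + 1/4·(x - 2) + 0·(x - 2)² + 7/4·(x - 2)³.
With (x - 2) = 1/3: S(7/3) = -77/27.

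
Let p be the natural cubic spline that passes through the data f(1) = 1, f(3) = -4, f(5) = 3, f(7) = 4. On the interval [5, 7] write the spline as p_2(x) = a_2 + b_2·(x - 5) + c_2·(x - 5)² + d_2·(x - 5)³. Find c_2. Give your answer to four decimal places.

-1.8000

With m_i denoting the second derivative at x_i, h_i = 2, 2, 2, and Δ_i = (y_(i+1) − y_i)/h_i = -5/2, 7/2, 1/2:
  2·m_0 + 8·m_1 + 2·m_2 = 6(Δ_1 - Δ_0) = 36
  2·m_1 + 8·m_2 + 2·m_3 = 6(Δ_2 - Δ_1) = -18
Natural end conditions: m_0 = m_3 = 0.
Solving the tridiagonal system: m_0 = 0, m_1 = 27/5, m_2 = -18/5, m_3 = 0.
On [5, 7], with p_2(x) = a_2 + b_2·(x - 5) + c_2·(x - 5)² + d_2·(x - 5)³: c_2 = m_2/2 = -9/5, d_2 = (m_3 - m_2)/(6h_2) = 3/10, b_2 = Δ_2 - h_2(2m_2 + m_3)/6 = 29/10.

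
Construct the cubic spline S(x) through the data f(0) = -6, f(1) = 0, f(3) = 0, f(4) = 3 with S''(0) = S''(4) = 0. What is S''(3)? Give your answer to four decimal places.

5.6250

Write σ_i for S''(x_i). With h_i = 1, 2, 1 and divided differences Δ_i = 6, 0, 3, the continuity of S' gives the tridiagonal system
  1·σ_0 + 6·σ_1 + 2·σ_2 = 6(Δ_1 - Δ_0) = -36
  2·σ_1 + 6·σ_2 + 1·σ_3 = 6(Δ_2 - Δ_1) = 18
Natural end conditions: σ_0 = σ_3 = 0.
Solving: σ_0 = 0, σ_1 = -63/8, σ_2 = 45/8, σ_3 = 0.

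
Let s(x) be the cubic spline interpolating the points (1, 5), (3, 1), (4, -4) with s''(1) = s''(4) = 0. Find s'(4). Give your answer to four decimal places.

-5.5000

Put M_i = s'' at the i-th knot. Here h = (2, 1) and Δ = (-2, -5), so the interior equations h_(i-1)·M_(i-1) + 2(h_(i-1)+h_i)·M_i + h_i·M_(i+1) = 6(Δ_i − Δ_(i-1)) read
  2·M_0 + 6·M_1 + 1·M_2 = 6(Δ_1 - Δ_0) = -18
Natural end conditions: M_0 = M_2 = 0.
Solving: M_0 = 0, M_1 = -3, M_2 = 0.
On [3, 4], s'(x) = b_1 + 2c_1·(x - 3) + 3d_1·(x - 3)² with b_1 = Δ_1 - h_1(2M_1 + M_2)/6 = -4, c_1 = M_1/2 = -3/2, d_1 = (M_2 - M_1)/(6h_1) = 1/2. So s'(4) = -11/2.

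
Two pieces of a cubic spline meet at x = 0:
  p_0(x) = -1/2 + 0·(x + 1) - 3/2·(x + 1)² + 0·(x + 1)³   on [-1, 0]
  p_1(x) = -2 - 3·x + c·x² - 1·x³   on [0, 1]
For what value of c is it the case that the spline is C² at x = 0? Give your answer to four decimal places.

p_0''(x) = -3 + 0·(x + 1), so p_0''(0) = -3. On the right, p_1''(0) = 2c, so c = -3/2.

-1.5000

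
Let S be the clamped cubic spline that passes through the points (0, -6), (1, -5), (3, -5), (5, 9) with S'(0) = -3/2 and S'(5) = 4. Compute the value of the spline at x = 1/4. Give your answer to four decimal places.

Write M_i for S''(x_i). With h_i = 1, 2, 2 and divided differences Δ_i = 1, 0, 7, the continuity of S' gives the tridiagonal system
  1·M_0 + 6·M_1 + 2·M_2 = 6(Δ_1 - Δ_0) = -6
  2·M_1 + 8·M_2 + 2·M_3 = 6(Δ_2 - Δ_1) = 42
Clamped end conditions give two more equations: 2h_0·M_0 + h_0·M_1 = 6(Δ_0 - S'(0)) = 15 and h_2·M_2 + 2h_2·M_3 = 6(S'(5) - Δ_2) = -18.
Solving the tridiagonal system: M_0 = 238/23, M_1 = -131/23, M_2 = 205/23, M_3 = -206/23.
On [0, 1], S(x) = -6 - 3/2·x + 119/23·x² - 123/46·x³.
With x = 1/4: S(1/4) = -17939/2944.

-6.0934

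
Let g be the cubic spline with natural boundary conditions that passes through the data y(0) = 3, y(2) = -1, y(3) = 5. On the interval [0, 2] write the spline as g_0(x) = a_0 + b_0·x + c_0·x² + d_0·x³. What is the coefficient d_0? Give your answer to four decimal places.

Put M_i = g'' at the i-th knot. Here h = (2, 1) and Δ = (-2, 6), so the interior equations h_(i-1)·M_(i-1) + 2(h_(i-1)+h_i)·M_i + h_i·M_(i+1) = 6(Δ_i − Δ_(i-1)) read
  2·M_0 + 6·M_1 + 1·M_2 = 6(Δ_1 - Δ_0) = 48
Natural end conditions: M_0 = M_2 = 0.
Solving: M_0 = 0, M_1 = 8, M_2 = 0.
On [0, 2], with g_0(x) = a_0 + b_0·x + c_0·x² + d_0·x³: c_0 = M_0/2 = 0, d_0 = (M_1 - M_0)/(6h_0) = 2/3, b_0 = Δ_0 - h_0(2M_0 + M_1)/6 = -14/3.

0.6667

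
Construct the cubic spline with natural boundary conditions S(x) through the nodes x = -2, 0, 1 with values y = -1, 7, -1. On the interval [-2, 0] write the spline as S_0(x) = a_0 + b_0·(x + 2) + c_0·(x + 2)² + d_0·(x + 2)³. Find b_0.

8

With m_i denoting the second derivative at x_i, h_i = 2, 1, and Δ_i = (y_(i+1) − y_i)/h_i = 4, -8:
  2·m_0 + 6·m_1 + 1·m_2 = 6(Δ_1 - Δ_0) = -72
Natural end conditions: m_0 = m_2 = 0.
Solving: m_0 = 0, m_1 = -12, m_2 = 0.
On [-2, 0], with S_0(x) = a_0 + b_0·(x + 2) + c_0·(x + 2)² + d_0·(x + 2)³: c_0 = m_0/2 = 0, d_0 = (m_1 - m_0)/(6h_0) = -1, b_0 = Δ_0 - h_0(2m_0 + m_1)/6 = 8.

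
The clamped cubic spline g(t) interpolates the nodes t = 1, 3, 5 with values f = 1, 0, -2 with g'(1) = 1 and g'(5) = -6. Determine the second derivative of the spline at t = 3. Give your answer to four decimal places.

2.7500

Let M_i = g''(x_i). Step sizes h_i = 2, 2; slopes of the chords Δ_i = (y_(i+1) - y_i)/h_i = -1/2, -1.
  2·M_0 + 8·M_1 + 2·M_2 = 6(Δ_1 - Δ_0) = -3
Clamped end conditions give two more equations: 2h_0·M_0 + h_0·M_1 = 6(Δ_0 - g'(1)) = -9 and h_1·M_1 + 2h_1·M_2 = 6(g'(5) - Δ_1) = -30.
Hence M_0 = -29/8, M_1 = 11/4, M_2 = -71/8.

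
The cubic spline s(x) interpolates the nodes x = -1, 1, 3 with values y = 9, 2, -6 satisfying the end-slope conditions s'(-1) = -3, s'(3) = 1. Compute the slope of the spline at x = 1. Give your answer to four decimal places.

With M_i denoting the second derivative at x_i, h_i = 2, 2, and Δ_i = (y_(i+1) − y_i)/h_i = -7/2, -4:
  2·M_0 + 8·M_1 + 2·M_2 = 6(Δ_1 - Δ_0) = -3
Clamped end conditions give two more equations: 2h_0·M_0 + h_0·M_1 = 6(Δ_0 - s'(-1)) = -3 and h_1·M_1 + 2h_1·M_2 = 6(s'(3) - Δ_1) = 30.
Forward elimination and back-substitution give M_0 = 5/8, M_1 = -11/4, M_2 = 71/8.
On [1, 3], s'(x) = b_1 + 2c_1·(x - 1) + 3d_1·(x - 1)² with b_1 = Δ_1 - h_1(2M_1 + M_2)/6 = -41/8, c_1 = M_1/2 = -11/8, d_1 = (M_2 - M_1)/(6h_1) = 31/32. So s'(1) = -41/8.

-5.1250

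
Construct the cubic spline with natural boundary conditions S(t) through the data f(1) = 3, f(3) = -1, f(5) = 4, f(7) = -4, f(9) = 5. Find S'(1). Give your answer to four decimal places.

Put σ_i = S'' at the i-th knot. Here h = (2, 2, 2, 2) and Δ = (-2, 5/2, -4, 9/2), so the interior equations h_(i-1)·σ_(i-1) + 2(h_(i-1)+h_i)·σ_i + h_i·σ_(i+1) = 6(Δ_i − Δ_(i-1)) read
  2·σ_0 + 8·σ_1 + 2·σ_2 = 6(Δ_1 - Δ_0) = 27
  2·σ_1 + 8·σ_2 + 2·σ_3 = 6(Δ_2 - Δ_1) = -39
  2·σ_2 + 8·σ_3 + 2·σ_4 = 6(Δ_3 - Δ_2) = 51
Natural end conditions: σ_0 = σ_4 = 0.
Solving: σ_0 = 0, σ_1 = 153/28, σ_2 = -117/14, σ_3 = 237/28, σ_4 = 0.
On [1, 3], S'(t) = b_0 + 2c_0·(t - 1) + 3d_0·(t - 1)² with b_0 = Δ_0 - h_0(2σ_0 + σ_1)/6 = -107/28, c_0 = σ_0/2 = 0, d_0 = (σ_1 - σ_0)/(6h_0) = 51/112. So S'(1) = -107/28.

-3.8214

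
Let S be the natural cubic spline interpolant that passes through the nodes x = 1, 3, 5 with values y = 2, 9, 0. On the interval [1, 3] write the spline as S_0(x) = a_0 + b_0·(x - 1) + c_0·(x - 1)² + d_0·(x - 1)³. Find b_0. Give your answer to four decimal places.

5.5000

Write M_i for S''(x_i). With h_i = 2, 2 and divided differences Δ_i = 7/2, -9/2, the continuity of S' gives the tridiagonal system
  2·M_0 + 8·M_1 + 2·M_2 = 6(Δ_1 - Δ_0) = -48
Natural end conditions: M_0 = M_2 = 0.
Forward elimination and back-substitution give M_0 = 0, M_1 = -6, M_2 = 0.
On [1, 3], with S_0(x) = a_0 + b_0·(x - 1) + c_0·(x - 1)² + d_0·(x - 1)³: c_0 = M_0/2 = 0, d_0 = (M_1 - M_0)/(6h_0) = -1/2, b_0 = Δ_0 - h_0(2M_0 + M_1)/6 = 11/2.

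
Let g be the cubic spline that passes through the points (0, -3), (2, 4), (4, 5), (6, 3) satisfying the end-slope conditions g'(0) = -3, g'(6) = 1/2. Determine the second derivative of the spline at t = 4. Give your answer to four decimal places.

-0.4333

Let M_i = g''(x_i). Step sizes h_i = 2, 2, 2; slopes of the chords Δ_i = (y_(i+1) - y_i)/h_i = 7/2, 1/2, -1.
  2·M_0 + 8·M_1 + 2·M_2 = 6(Δ_1 - Δ_0) = -18
  2·M_1 + 8·M_2 + 2·M_3 = 6(Δ_2 - Δ_1) = -9
Clamped end conditions give two more equations: 2h_0·M_0 + h_0·M_1 = 6(Δ_0 - g'(0)) = 39 and h_2·M_2 + 2h_2·M_3 = 6(g'(6) - Δ_2) = 9.
Hence M_0 = 371/30, M_1 = -157/30, M_2 = -13/30, M_3 = 37/15.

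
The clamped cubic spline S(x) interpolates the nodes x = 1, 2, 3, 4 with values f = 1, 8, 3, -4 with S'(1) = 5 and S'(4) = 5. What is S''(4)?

With σ_i denoting the second derivative at x_i, h_i = 1, 1, 1, and Δ_i = (y_(i+1) − y_i)/h_i = 7, -5, -7:
  1·σ_0 + 4·σ_1 + 1·σ_2 = 6(Δ_1 - Δ_0) = -72
  1·σ_1 + 4·σ_2 + 1·σ_3 = 6(Δ_2 - Δ_1) = -12
Clamped end conditions give two more equations: 2h_0·σ_0 + h_0·σ_1 = 6(Δ_0 - S'(1)) = 12 and h_2·σ_2 + 2h_2·σ_3 = 6(S'(4) - Δ_2) = 72.
Forward elimination and back-substitution give σ_0 = 16, σ_1 = -20, σ_2 = -8, σ_3 = 40.

40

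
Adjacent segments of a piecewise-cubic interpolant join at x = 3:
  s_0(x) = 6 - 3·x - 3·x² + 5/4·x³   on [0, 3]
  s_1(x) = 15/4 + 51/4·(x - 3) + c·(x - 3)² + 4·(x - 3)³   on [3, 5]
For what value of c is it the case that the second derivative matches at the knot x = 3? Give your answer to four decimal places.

8.2500

s_0''(x) = -6 + 15/2·x, so s_0''(3) = 33/2. On the right, s_1''(3) = 2c, so c = 33/4.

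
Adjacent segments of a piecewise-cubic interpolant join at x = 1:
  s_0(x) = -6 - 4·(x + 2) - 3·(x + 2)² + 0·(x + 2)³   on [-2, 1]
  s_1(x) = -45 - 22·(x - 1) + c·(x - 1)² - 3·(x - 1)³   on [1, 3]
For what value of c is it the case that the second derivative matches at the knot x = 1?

s_0''(x) = -6 + 0·(x + 2), so s_0''(1) = -6. On the right, s_1''(1) = 2c, so c = -3.

-3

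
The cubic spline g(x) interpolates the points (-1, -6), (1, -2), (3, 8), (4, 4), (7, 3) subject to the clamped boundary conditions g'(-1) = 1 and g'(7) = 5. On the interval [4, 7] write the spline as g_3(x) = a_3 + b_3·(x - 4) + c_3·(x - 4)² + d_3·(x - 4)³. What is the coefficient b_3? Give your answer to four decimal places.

Let σ_i = g''(x_i). Step sizes h_i = 2, 2, 1, 3; slopes of the chords Δ_i = (y_(i+1) - y_i)/h_i = 2, 5, -4, -1/3.
  2·σ_0 + 8·σ_1 + 2·σ_2 = 6(Δ_1 - Δ_0) = 18
  2·σ_1 + 6·σ_2 + 1·σ_3 = 6(Δ_2 - Δ_1) = -54
  1·σ_2 + 8·σ_3 + 3·σ_4 = 6(Δ_3 - Δ_2) = 22
Clamped end conditions give two more equations: 2h_0·σ_0 + h_0·σ_1 = 6(Δ_0 - g'(-1)) = 6 and h_3·σ_3 + 2h_3·σ_4 = 6(g'(7) - Δ_3) = 32.
Forward elimination and back-substitution give σ_0 = -47/40, σ_1 = 107/20, σ_2 = -449/40, σ_3 = 53/20, σ_4 = 481/120.
On [4, 7], with g_3(x) = a_3 + b_3·(x - 4) + c_3·(x - 4)² + d_3·(x - 4)³: c_3 = σ_3/2 = 53/40, d_3 = (σ_4 - σ_3)/(6h_3) = 163/2160, b_3 = Δ_3 - h_3(2σ_3 + σ_4)/6 = -399/80.

-4.9875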